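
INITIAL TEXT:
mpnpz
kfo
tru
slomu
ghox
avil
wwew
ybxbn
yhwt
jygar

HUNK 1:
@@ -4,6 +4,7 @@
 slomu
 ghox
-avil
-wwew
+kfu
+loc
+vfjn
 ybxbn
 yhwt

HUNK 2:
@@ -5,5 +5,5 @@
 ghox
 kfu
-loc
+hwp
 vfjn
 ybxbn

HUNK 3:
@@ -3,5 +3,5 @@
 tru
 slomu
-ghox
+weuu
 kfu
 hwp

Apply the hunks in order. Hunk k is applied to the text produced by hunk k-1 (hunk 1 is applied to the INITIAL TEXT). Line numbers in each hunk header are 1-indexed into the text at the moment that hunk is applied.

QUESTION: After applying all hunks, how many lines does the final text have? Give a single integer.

Hunk 1: at line 4 remove [avil,wwew] add [kfu,loc,vfjn] -> 11 lines: mpnpz kfo tru slomu ghox kfu loc vfjn ybxbn yhwt jygar
Hunk 2: at line 5 remove [loc] add [hwp] -> 11 lines: mpnpz kfo tru slomu ghox kfu hwp vfjn ybxbn yhwt jygar
Hunk 3: at line 3 remove [ghox] add [weuu] -> 11 lines: mpnpz kfo tru slomu weuu kfu hwp vfjn ybxbn yhwt jygar
Final line count: 11

Answer: 11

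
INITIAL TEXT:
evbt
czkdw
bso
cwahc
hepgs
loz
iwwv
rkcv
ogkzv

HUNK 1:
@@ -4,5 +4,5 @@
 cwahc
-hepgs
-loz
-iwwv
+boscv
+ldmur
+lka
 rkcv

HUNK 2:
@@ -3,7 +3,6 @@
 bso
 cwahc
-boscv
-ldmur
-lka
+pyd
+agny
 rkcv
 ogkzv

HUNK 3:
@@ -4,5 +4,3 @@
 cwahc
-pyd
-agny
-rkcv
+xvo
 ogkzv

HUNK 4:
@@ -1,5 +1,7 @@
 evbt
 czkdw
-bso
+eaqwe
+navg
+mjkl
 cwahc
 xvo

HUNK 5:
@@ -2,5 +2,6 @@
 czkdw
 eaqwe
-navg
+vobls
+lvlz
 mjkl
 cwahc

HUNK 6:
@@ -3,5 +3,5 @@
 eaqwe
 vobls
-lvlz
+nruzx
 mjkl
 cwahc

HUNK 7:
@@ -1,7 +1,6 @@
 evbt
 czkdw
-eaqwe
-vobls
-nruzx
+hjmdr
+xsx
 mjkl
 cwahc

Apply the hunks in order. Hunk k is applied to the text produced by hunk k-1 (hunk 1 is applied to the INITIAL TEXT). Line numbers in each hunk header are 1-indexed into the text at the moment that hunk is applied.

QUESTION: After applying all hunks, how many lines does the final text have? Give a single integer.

Hunk 1: at line 4 remove [hepgs,loz,iwwv] add [boscv,ldmur,lka] -> 9 lines: evbt czkdw bso cwahc boscv ldmur lka rkcv ogkzv
Hunk 2: at line 3 remove [boscv,ldmur,lka] add [pyd,agny] -> 8 lines: evbt czkdw bso cwahc pyd agny rkcv ogkzv
Hunk 3: at line 4 remove [pyd,agny,rkcv] add [xvo] -> 6 lines: evbt czkdw bso cwahc xvo ogkzv
Hunk 4: at line 1 remove [bso] add [eaqwe,navg,mjkl] -> 8 lines: evbt czkdw eaqwe navg mjkl cwahc xvo ogkzv
Hunk 5: at line 2 remove [navg] add [vobls,lvlz] -> 9 lines: evbt czkdw eaqwe vobls lvlz mjkl cwahc xvo ogkzv
Hunk 6: at line 3 remove [lvlz] add [nruzx] -> 9 lines: evbt czkdw eaqwe vobls nruzx mjkl cwahc xvo ogkzv
Hunk 7: at line 1 remove [eaqwe,vobls,nruzx] add [hjmdr,xsx] -> 8 lines: evbt czkdw hjmdr xsx mjkl cwahc xvo ogkzv
Final line count: 8

Answer: 8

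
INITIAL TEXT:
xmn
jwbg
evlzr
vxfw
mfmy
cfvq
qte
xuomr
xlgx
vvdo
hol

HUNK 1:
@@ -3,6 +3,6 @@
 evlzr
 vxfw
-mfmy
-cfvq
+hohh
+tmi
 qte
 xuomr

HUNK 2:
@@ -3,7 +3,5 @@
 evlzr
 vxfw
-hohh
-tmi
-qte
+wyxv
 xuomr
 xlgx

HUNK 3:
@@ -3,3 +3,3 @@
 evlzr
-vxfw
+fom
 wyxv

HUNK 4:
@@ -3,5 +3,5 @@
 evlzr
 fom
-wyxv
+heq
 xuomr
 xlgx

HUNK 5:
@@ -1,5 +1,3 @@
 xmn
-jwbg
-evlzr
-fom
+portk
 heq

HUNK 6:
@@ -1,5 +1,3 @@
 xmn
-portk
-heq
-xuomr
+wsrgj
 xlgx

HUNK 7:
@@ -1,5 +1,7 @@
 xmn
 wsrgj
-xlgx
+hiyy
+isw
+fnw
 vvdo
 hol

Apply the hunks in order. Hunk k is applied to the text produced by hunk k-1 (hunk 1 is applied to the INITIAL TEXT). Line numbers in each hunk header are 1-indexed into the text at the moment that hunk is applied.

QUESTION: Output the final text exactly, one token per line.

Answer: xmn
wsrgj
hiyy
isw
fnw
vvdo
hol

Derivation:
Hunk 1: at line 3 remove [mfmy,cfvq] add [hohh,tmi] -> 11 lines: xmn jwbg evlzr vxfw hohh tmi qte xuomr xlgx vvdo hol
Hunk 2: at line 3 remove [hohh,tmi,qte] add [wyxv] -> 9 lines: xmn jwbg evlzr vxfw wyxv xuomr xlgx vvdo hol
Hunk 3: at line 3 remove [vxfw] add [fom] -> 9 lines: xmn jwbg evlzr fom wyxv xuomr xlgx vvdo hol
Hunk 4: at line 3 remove [wyxv] add [heq] -> 9 lines: xmn jwbg evlzr fom heq xuomr xlgx vvdo hol
Hunk 5: at line 1 remove [jwbg,evlzr,fom] add [portk] -> 7 lines: xmn portk heq xuomr xlgx vvdo hol
Hunk 6: at line 1 remove [portk,heq,xuomr] add [wsrgj] -> 5 lines: xmn wsrgj xlgx vvdo hol
Hunk 7: at line 1 remove [xlgx] add [hiyy,isw,fnw] -> 7 lines: xmn wsrgj hiyy isw fnw vvdo hol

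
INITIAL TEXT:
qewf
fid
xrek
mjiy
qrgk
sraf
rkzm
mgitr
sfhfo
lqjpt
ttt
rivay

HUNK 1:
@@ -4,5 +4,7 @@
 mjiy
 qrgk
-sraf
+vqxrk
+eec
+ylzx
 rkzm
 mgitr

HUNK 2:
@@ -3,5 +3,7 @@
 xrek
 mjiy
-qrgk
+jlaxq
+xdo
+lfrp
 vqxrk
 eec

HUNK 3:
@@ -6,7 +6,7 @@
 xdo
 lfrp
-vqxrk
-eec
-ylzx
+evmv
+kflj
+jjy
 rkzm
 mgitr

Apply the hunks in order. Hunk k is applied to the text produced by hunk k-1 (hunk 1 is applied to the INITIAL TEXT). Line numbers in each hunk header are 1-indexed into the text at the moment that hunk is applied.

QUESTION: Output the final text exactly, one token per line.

Hunk 1: at line 4 remove [sraf] add [vqxrk,eec,ylzx] -> 14 lines: qewf fid xrek mjiy qrgk vqxrk eec ylzx rkzm mgitr sfhfo lqjpt ttt rivay
Hunk 2: at line 3 remove [qrgk] add [jlaxq,xdo,lfrp] -> 16 lines: qewf fid xrek mjiy jlaxq xdo lfrp vqxrk eec ylzx rkzm mgitr sfhfo lqjpt ttt rivay
Hunk 3: at line 6 remove [vqxrk,eec,ylzx] add [evmv,kflj,jjy] -> 16 lines: qewf fid xrek mjiy jlaxq xdo lfrp evmv kflj jjy rkzm mgitr sfhfo lqjpt ttt rivay

Answer: qewf
fid
xrek
mjiy
jlaxq
xdo
lfrp
evmv
kflj
jjy
rkzm
mgitr
sfhfo
lqjpt
ttt
rivay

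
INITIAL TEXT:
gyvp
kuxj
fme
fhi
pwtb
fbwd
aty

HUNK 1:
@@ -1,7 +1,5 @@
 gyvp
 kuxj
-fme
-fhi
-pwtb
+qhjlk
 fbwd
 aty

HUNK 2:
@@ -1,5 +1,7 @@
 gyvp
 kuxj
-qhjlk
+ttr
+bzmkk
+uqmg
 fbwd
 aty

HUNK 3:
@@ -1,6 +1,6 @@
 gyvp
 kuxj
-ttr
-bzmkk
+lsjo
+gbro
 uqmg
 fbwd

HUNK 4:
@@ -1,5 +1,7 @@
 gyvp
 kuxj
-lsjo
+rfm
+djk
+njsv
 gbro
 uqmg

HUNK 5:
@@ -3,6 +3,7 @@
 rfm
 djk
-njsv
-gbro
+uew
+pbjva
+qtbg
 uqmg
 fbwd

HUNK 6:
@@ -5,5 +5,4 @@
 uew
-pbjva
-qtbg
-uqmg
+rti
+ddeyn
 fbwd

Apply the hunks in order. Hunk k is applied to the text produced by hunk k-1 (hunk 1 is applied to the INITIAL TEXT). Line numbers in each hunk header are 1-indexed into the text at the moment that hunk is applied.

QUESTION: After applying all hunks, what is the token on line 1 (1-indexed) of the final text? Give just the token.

Hunk 1: at line 1 remove [fme,fhi,pwtb] add [qhjlk] -> 5 lines: gyvp kuxj qhjlk fbwd aty
Hunk 2: at line 1 remove [qhjlk] add [ttr,bzmkk,uqmg] -> 7 lines: gyvp kuxj ttr bzmkk uqmg fbwd aty
Hunk 3: at line 1 remove [ttr,bzmkk] add [lsjo,gbro] -> 7 lines: gyvp kuxj lsjo gbro uqmg fbwd aty
Hunk 4: at line 1 remove [lsjo] add [rfm,djk,njsv] -> 9 lines: gyvp kuxj rfm djk njsv gbro uqmg fbwd aty
Hunk 5: at line 3 remove [njsv,gbro] add [uew,pbjva,qtbg] -> 10 lines: gyvp kuxj rfm djk uew pbjva qtbg uqmg fbwd aty
Hunk 6: at line 5 remove [pbjva,qtbg,uqmg] add [rti,ddeyn] -> 9 lines: gyvp kuxj rfm djk uew rti ddeyn fbwd aty
Final line 1: gyvp

Answer: gyvp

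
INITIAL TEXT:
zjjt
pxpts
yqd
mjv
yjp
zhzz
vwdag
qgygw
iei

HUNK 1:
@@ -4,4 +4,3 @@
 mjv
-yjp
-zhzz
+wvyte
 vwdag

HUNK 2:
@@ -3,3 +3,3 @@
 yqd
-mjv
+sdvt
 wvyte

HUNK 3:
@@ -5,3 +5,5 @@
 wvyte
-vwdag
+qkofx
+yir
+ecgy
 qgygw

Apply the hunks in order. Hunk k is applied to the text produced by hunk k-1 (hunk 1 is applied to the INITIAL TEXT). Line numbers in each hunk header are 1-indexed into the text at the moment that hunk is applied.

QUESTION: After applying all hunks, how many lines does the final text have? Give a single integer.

Answer: 10

Derivation:
Hunk 1: at line 4 remove [yjp,zhzz] add [wvyte] -> 8 lines: zjjt pxpts yqd mjv wvyte vwdag qgygw iei
Hunk 2: at line 3 remove [mjv] add [sdvt] -> 8 lines: zjjt pxpts yqd sdvt wvyte vwdag qgygw iei
Hunk 3: at line 5 remove [vwdag] add [qkofx,yir,ecgy] -> 10 lines: zjjt pxpts yqd sdvt wvyte qkofx yir ecgy qgygw iei
Final line count: 10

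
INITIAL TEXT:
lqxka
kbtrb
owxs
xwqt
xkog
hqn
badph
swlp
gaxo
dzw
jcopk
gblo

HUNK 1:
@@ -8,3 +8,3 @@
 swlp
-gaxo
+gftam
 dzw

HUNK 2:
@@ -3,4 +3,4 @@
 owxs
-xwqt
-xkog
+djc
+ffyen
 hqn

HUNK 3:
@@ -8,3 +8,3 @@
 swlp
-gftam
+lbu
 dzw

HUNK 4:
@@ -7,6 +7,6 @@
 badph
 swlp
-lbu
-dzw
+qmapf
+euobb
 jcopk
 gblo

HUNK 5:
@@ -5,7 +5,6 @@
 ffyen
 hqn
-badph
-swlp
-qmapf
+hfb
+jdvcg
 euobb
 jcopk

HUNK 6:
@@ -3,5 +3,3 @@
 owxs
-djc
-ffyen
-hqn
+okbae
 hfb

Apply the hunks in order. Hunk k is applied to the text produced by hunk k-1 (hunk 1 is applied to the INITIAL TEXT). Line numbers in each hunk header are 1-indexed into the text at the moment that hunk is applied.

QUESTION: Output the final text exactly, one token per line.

Hunk 1: at line 8 remove [gaxo] add [gftam] -> 12 lines: lqxka kbtrb owxs xwqt xkog hqn badph swlp gftam dzw jcopk gblo
Hunk 2: at line 3 remove [xwqt,xkog] add [djc,ffyen] -> 12 lines: lqxka kbtrb owxs djc ffyen hqn badph swlp gftam dzw jcopk gblo
Hunk 3: at line 8 remove [gftam] add [lbu] -> 12 lines: lqxka kbtrb owxs djc ffyen hqn badph swlp lbu dzw jcopk gblo
Hunk 4: at line 7 remove [lbu,dzw] add [qmapf,euobb] -> 12 lines: lqxka kbtrb owxs djc ffyen hqn badph swlp qmapf euobb jcopk gblo
Hunk 5: at line 5 remove [badph,swlp,qmapf] add [hfb,jdvcg] -> 11 lines: lqxka kbtrb owxs djc ffyen hqn hfb jdvcg euobb jcopk gblo
Hunk 6: at line 3 remove [djc,ffyen,hqn] add [okbae] -> 9 lines: lqxka kbtrb owxs okbae hfb jdvcg euobb jcopk gblo

Answer: lqxka
kbtrb
owxs
okbae
hfb
jdvcg
euobb
jcopk
gblo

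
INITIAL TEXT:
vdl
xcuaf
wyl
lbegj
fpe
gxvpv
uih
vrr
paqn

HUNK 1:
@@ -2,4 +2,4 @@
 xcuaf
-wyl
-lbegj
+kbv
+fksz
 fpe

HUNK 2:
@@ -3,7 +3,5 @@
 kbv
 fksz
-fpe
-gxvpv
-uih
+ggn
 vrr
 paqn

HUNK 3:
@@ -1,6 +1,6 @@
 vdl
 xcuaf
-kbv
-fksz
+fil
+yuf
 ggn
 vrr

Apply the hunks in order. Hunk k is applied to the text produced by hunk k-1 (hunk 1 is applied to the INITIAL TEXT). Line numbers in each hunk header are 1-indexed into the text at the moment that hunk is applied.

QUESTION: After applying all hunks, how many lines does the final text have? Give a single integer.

Answer: 7

Derivation:
Hunk 1: at line 2 remove [wyl,lbegj] add [kbv,fksz] -> 9 lines: vdl xcuaf kbv fksz fpe gxvpv uih vrr paqn
Hunk 2: at line 3 remove [fpe,gxvpv,uih] add [ggn] -> 7 lines: vdl xcuaf kbv fksz ggn vrr paqn
Hunk 3: at line 1 remove [kbv,fksz] add [fil,yuf] -> 7 lines: vdl xcuaf fil yuf ggn vrr paqn
Final line count: 7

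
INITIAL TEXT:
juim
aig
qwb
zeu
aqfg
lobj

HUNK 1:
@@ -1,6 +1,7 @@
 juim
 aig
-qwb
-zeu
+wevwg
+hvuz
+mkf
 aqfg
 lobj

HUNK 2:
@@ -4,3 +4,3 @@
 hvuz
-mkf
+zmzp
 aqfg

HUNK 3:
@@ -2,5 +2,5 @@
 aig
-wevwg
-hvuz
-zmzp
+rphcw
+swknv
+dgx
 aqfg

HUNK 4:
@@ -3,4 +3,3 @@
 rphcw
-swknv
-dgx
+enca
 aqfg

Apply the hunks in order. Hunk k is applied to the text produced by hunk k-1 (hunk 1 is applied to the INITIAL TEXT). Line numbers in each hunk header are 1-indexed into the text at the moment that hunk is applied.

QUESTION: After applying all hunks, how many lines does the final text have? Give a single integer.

Hunk 1: at line 1 remove [qwb,zeu] add [wevwg,hvuz,mkf] -> 7 lines: juim aig wevwg hvuz mkf aqfg lobj
Hunk 2: at line 4 remove [mkf] add [zmzp] -> 7 lines: juim aig wevwg hvuz zmzp aqfg lobj
Hunk 3: at line 2 remove [wevwg,hvuz,zmzp] add [rphcw,swknv,dgx] -> 7 lines: juim aig rphcw swknv dgx aqfg lobj
Hunk 4: at line 3 remove [swknv,dgx] add [enca] -> 6 lines: juim aig rphcw enca aqfg lobj
Final line count: 6

Answer: 6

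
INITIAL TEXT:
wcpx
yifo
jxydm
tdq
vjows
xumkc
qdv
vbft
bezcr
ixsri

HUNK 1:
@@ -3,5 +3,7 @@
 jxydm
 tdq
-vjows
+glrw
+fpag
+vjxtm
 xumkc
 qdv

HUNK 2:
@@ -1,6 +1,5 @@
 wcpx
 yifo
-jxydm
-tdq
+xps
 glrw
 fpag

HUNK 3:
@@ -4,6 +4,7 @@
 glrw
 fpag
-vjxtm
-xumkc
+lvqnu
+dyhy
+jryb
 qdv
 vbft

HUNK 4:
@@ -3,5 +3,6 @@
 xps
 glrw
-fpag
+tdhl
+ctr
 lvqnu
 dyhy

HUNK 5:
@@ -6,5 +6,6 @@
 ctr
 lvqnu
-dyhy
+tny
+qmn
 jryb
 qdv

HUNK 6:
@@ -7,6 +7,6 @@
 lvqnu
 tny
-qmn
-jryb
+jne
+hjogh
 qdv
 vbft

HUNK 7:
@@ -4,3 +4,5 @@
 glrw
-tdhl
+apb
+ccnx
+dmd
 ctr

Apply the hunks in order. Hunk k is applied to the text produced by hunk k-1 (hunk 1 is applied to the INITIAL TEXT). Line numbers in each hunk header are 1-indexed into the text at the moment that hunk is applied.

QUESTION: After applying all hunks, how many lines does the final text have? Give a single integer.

Hunk 1: at line 3 remove [vjows] add [glrw,fpag,vjxtm] -> 12 lines: wcpx yifo jxydm tdq glrw fpag vjxtm xumkc qdv vbft bezcr ixsri
Hunk 2: at line 1 remove [jxydm,tdq] add [xps] -> 11 lines: wcpx yifo xps glrw fpag vjxtm xumkc qdv vbft bezcr ixsri
Hunk 3: at line 4 remove [vjxtm,xumkc] add [lvqnu,dyhy,jryb] -> 12 lines: wcpx yifo xps glrw fpag lvqnu dyhy jryb qdv vbft bezcr ixsri
Hunk 4: at line 3 remove [fpag] add [tdhl,ctr] -> 13 lines: wcpx yifo xps glrw tdhl ctr lvqnu dyhy jryb qdv vbft bezcr ixsri
Hunk 5: at line 6 remove [dyhy] add [tny,qmn] -> 14 lines: wcpx yifo xps glrw tdhl ctr lvqnu tny qmn jryb qdv vbft bezcr ixsri
Hunk 6: at line 7 remove [qmn,jryb] add [jne,hjogh] -> 14 lines: wcpx yifo xps glrw tdhl ctr lvqnu tny jne hjogh qdv vbft bezcr ixsri
Hunk 7: at line 4 remove [tdhl] add [apb,ccnx,dmd] -> 16 lines: wcpx yifo xps glrw apb ccnx dmd ctr lvqnu tny jne hjogh qdv vbft bezcr ixsri
Final line count: 16

Answer: 16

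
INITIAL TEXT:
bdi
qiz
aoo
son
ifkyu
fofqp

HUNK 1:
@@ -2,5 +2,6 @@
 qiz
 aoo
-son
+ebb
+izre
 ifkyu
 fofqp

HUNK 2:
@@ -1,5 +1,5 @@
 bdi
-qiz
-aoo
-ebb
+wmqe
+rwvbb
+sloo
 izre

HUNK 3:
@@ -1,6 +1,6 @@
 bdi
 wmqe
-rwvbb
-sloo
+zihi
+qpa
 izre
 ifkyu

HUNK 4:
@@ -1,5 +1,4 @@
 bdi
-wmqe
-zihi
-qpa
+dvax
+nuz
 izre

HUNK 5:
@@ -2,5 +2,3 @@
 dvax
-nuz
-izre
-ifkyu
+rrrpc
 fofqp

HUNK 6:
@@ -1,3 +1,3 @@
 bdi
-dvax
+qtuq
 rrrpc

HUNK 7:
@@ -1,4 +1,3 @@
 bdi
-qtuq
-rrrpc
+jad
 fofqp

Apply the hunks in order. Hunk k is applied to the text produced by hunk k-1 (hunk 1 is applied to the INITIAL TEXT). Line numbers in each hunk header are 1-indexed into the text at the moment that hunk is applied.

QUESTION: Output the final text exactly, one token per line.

Answer: bdi
jad
fofqp

Derivation:
Hunk 1: at line 2 remove [son] add [ebb,izre] -> 7 lines: bdi qiz aoo ebb izre ifkyu fofqp
Hunk 2: at line 1 remove [qiz,aoo,ebb] add [wmqe,rwvbb,sloo] -> 7 lines: bdi wmqe rwvbb sloo izre ifkyu fofqp
Hunk 3: at line 1 remove [rwvbb,sloo] add [zihi,qpa] -> 7 lines: bdi wmqe zihi qpa izre ifkyu fofqp
Hunk 4: at line 1 remove [wmqe,zihi,qpa] add [dvax,nuz] -> 6 lines: bdi dvax nuz izre ifkyu fofqp
Hunk 5: at line 2 remove [nuz,izre,ifkyu] add [rrrpc] -> 4 lines: bdi dvax rrrpc fofqp
Hunk 6: at line 1 remove [dvax] add [qtuq] -> 4 lines: bdi qtuq rrrpc fofqp
Hunk 7: at line 1 remove [qtuq,rrrpc] add [jad] -> 3 lines: bdi jad fofqp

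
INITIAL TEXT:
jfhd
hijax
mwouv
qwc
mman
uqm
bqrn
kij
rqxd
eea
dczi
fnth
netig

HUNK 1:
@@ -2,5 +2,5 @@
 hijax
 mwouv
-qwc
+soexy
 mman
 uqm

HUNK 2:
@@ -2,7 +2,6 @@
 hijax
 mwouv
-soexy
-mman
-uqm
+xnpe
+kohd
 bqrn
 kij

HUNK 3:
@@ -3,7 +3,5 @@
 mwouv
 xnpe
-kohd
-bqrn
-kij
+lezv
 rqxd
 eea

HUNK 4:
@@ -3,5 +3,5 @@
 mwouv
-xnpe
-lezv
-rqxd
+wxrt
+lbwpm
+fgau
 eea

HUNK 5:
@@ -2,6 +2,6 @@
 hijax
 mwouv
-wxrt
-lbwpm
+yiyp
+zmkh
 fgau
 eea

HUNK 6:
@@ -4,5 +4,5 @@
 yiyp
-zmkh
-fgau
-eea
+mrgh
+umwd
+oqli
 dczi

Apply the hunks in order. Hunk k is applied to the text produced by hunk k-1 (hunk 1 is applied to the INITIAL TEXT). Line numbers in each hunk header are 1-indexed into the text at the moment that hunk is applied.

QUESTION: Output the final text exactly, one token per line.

Hunk 1: at line 2 remove [qwc] add [soexy] -> 13 lines: jfhd hijax mwouv soexy mman uqm bqrn kij rqxd eea dczi fnth netig
Hunk 2: at line 2 remove [soexy,mman,uqm] add [xnpe,kohd] -> 12 lines: jfhd hijax mwouv xnpe kohd bqrn kij rqxd eea dczi fnth netig
Hunk 3: at line 3 remove [kohd,bqrn,kij] add [lezv] -> 10 lines: jfhd hijax mwouv xnpe lezv rqxd eea dczi fnth netig
Hunk 4: at line 3 remove [xnpe,lezv,rqxd] add [wxrt,lbwpm,fgau] -> 10 lines: jfhd hijax mwouv wxrt lbwpm fgau eea dczi fnth netig
Hunk 5: at line 2 remove [wxrt,lbwpm] add [yiyp,zmkh] -> 10 lines: jfhd hijax mwouv yiyp zmkh fgau eea dczi fnth netig
Hunk 6: at line 4 remove [zmkh,fgau,eea] add [mrgh,umwd,oqli] -> 10 lines: jfhd hijax mwouv yiyp mrgh umwd oqli dczi fnth netig

Answer: jfhd
hijax
mwouv
yiyp
mrgh
umwd
oqli
dczi
fnth
netig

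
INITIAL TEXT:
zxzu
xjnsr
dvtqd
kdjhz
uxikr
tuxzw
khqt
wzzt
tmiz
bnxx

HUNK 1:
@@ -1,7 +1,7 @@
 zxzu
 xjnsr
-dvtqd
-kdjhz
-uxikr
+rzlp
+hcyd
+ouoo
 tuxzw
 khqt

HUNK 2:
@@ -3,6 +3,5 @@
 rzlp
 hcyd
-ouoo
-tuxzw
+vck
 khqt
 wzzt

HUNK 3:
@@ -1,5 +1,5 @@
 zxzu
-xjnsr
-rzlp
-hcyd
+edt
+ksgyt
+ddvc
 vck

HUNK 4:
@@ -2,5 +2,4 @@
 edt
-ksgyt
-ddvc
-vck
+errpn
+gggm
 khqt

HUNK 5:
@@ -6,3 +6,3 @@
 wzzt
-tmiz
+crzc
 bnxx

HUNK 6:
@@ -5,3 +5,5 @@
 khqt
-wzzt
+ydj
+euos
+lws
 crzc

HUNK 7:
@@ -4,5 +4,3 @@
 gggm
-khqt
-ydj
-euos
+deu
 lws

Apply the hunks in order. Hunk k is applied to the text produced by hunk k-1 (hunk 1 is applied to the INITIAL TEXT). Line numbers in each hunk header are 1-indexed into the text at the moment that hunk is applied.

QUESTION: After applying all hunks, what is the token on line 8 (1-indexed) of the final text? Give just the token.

Answer: bnxx

Derivation:
Hunk 1: at line 1 remove [dvtqd,kdjhz,uxikr] add [rzlp,hcyd,ouoo] -> 10 lines: zxzu xjnsr rzlp hcyd ouoo tuxzw khqt wzzt tmiz bnxx
Hunk 2: at line 3 remove [ouoo,tuxzw] add [vck] -> 9 lines: zxzu xjnsr rzlp hcyd vck khqt wzzt tmiz bnxx
Hunk 3: at line 1 remove [xjnsr,rzlp,hcyd] add [edt,ksgyt,ddvc] -> 9 lines: zxzu edt ksgyt ddvc vck khqt wzzt tmiz bnxx
Hunk 4: at line 2 remove [ksgyt,ddvc,vck] add [errpn,gggm] -> 8 lines: zxzu edt errpn gggm khqt wzzt tmiz bnxx
Hunk 5: at line 6 remove [tmiz] add [crzc] -> 8 lines: zxzu edt errpn gggm khqt wzzt crzc bnxx
Hunk 6: at line 5 remove [wzzt] add [ydj,euos,lws] -> 10 lines: zxzu edt errpn gggm khqt ydj euos lws crzc bnxx
Hunk 7: at line 4 remove [khqt,ydj,euos] add [deu] -> 8 lines: zxzu edt errpn gggm deu lws crzc bnxx
Final line 8: bnxx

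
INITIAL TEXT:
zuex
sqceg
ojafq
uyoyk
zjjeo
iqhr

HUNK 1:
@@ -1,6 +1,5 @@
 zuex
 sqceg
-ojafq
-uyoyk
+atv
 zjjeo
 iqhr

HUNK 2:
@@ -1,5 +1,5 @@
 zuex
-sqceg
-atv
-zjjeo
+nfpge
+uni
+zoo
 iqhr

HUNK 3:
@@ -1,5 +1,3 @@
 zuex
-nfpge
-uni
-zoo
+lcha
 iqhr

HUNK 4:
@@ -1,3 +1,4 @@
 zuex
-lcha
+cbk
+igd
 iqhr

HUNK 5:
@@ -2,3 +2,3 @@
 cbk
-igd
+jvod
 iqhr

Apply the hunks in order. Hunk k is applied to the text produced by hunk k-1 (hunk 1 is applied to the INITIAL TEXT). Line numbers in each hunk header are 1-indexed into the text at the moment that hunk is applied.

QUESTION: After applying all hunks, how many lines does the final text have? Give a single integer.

Hunk 1: at line 1 remove [ojafq,uyoyk] add [atv] -> 5 lines: zuex sqceg atv zjjeo iqhr
Hunk 2: at line 1 remove [sqceg,atv,zjjeo] add [nfpge,uni,zoo] -> 5 lines: zuex nfpge uni zoo iqhr
Hunk 3: at line 1 remove [nfpge,uni,zoo] add [lcha] -> 3 lines: zuex lcha iqhr
Hunk 4: at line 1 remove [lcha] add [cbk,igd] -> 4 lines: zuex cbk igd iqhr
Hunk 5: at line 2 remove [igd] add [jvod] -> 4 lines: zuex cbk jvod iqhr
Final line count: 4

Answer: 4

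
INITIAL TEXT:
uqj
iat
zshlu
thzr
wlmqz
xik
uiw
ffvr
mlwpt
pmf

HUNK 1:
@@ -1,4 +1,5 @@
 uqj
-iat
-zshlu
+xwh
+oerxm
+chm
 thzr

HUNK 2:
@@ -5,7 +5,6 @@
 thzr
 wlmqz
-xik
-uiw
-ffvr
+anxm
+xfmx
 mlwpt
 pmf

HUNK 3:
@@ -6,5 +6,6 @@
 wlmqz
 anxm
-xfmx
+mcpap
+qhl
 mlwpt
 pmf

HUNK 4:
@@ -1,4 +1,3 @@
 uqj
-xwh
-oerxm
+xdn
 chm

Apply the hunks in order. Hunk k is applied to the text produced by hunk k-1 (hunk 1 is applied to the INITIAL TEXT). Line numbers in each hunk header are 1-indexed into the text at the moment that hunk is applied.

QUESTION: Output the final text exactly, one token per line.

Answer: uqj
xdn
chm
thzr
wlmqz
anxm
mcpap
qhl
mlwpt
pmf

Derivation:
Hunk 1: at line 1 remove [iat,zshlu] add [xwh,oerxm,chm] -> 11 lines: uqj xwh oerxm chm thzr wlmqz xik uiw ffvr mlwpt pmf
Hunk 2: at line 5 remove [xik,uiw,ffvr] add [anxm,xfmx] -> 10 lines: uqj xwh oerxm chm thzr wlmqz anxm xfmx mlwpt pmf
Hunk 3: at line 6 remove [xfmx] add [mcpap,qhl] -> 11 lines: uqj xwh oerxm chm thzr wlmqz anxm mcpap qhl mlwpt pmf
Hunk 4: at line 1 remove [xwh,oerxm] add [xdn] -> 10 lines: uqj xdn chm thzr wlmqz anxm mcpap qhl mlwpt pmf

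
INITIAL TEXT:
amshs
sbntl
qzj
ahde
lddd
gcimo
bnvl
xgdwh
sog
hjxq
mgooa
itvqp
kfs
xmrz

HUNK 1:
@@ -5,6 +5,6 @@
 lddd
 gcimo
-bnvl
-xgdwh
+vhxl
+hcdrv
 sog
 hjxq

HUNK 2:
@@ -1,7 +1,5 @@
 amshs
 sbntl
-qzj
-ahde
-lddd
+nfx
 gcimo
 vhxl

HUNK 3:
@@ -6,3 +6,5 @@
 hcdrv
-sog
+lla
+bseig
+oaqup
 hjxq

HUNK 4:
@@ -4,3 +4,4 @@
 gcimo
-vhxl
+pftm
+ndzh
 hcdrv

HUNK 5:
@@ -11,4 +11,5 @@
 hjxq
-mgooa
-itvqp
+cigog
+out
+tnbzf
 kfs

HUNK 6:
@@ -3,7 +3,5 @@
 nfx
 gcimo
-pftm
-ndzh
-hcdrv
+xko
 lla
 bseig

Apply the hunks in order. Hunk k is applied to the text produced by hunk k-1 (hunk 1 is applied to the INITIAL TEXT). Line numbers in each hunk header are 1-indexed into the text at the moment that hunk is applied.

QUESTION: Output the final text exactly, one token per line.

Answer: amshs
sbntl
nfx
gcimo
xko
lla
bseig
oaqup
hjxq
cigog
out
tnbzf
kfs
xmrz

Derivation:
Hunk 1: at line 5 remove [bnvl,xgdwh] add [vhxl,hcdrv] -> 14 lines: amshs sbntl qzj ahde lddd gcimo vhxl hcdrv sog hjxq mgooa itvqp kfs xmrz
Hunk 2: at line 1 remove [qzj,ahde,lddd] add [nfx] -> 12 lines: amshs sbntl nfx gcimo vhxl hcdrv sog hjxq mgooa itvqp kfs xmrz
Hunk 3: at line 6 remove [sog] add [lla,bseig,oaqup] -> 14 lines: amshs sbntl nfx gcimo vhxl hcdrv lla bseig oaqup hjxq mgooa itvqp kfs xmrz
Hunk 4: at line 4 remove [vhxl] add [pftm,ndzh] -> 15 lines: amshs sbntl nfx gcimo pftm ndzh hcdrv lla bseig oaqup hjxq mgooa itvqp kfs xmrz
Hunk 5: at line 11 remove [mgooa,itvqp] add [cigog,out,tnbzf] -> 16 lines: amshs sbntl nfx gcimo pftm ndzh hcdrv lla bseig oaqup hjxq cigog out tnbzf kfs xmrz
Hunk 6: at line 3 remove [pftm,ndzh,hcdrv] add [xko] -> 14 lines: amshs sbntl nfx gcimo xko lla bseig oaqup hjxq cigog out tnbzf kfs xmrz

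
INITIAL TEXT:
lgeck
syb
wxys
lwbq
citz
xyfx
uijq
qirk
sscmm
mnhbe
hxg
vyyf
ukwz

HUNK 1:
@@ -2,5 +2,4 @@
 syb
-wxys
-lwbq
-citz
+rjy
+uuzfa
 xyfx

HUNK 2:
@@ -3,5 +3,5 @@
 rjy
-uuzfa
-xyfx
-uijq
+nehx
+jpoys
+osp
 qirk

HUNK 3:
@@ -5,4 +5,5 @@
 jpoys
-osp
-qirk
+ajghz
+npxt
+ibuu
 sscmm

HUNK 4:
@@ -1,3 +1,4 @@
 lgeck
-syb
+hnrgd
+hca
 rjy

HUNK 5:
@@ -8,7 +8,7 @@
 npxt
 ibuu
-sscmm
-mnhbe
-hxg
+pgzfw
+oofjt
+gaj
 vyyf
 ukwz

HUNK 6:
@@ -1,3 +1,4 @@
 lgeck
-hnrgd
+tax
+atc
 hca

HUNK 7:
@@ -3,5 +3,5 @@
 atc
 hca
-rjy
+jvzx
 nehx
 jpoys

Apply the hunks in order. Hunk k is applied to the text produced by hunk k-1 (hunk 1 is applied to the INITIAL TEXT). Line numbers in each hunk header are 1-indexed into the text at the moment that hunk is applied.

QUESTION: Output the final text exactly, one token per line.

Answer: lgeck
tax
atc
hca
jvzx
nehx
jpoys
ajghz
npxt
ibuu
pgzfw
oofjt
gaj
vyyf
ukwz

Derivation:
Hunk 1: at line 2 remove [wxys,lwbq,citz] add [rjy,uuzfa] -> 12 lines: lgeck syb rjy uuzfa xyfx uijq qirk sscmm mnhbe hxg vyyf ukwz
Hunk 2: at line 3 remove [uuzfa,xyfx,uijq] add [nehx,jpoys,osp] -> 12 lines: lgeck syb rjy nehx jpoys osp qirk sscmm mnhbe hxg vyyf ukwz
Hunk 3: at line 5 remove [osp,qirk] add [ajghz,npxt,ibuu] -> 13 lines: lgeck syb rjy nehx jpoys ajghz npxt ibuu sscmm mnhbe hxg vyyf ukwz
Hunk 4: at line 1 remove [syb] add [hnrgd,hca] -> 14 lines: lgeck hnrgd hca rjy nehx jpoys ajghz npxt ibuu sscmm mnhbe hxg vyyf ukwz
Hunk 5: at line 8 remove [sscmm,mnhbe,hxg] add [pgzfw,oofjt,gaj] -> 14 lines: lgeck hnrgd hca rjy nehx jpoys ajghz npxt ibuu pgzfw oofjt gaj vyyf ukwz
Hunk 6: at line 1 remove [hnrgd] add [tax,atc] -> 15 lines: lgeck tax atc hca rjy nehx jpoys ajghz npxt ibuu pgzfw oofjt gaj vyyf ukwz
Hunk 7: at line 3 remove [rjy] add [jvzx] -> 15 lines: lgeck tax atc hca jvzx nehx jpoys ajghz npxt ibuu pgzfw oofjt gaj vyyf ukwz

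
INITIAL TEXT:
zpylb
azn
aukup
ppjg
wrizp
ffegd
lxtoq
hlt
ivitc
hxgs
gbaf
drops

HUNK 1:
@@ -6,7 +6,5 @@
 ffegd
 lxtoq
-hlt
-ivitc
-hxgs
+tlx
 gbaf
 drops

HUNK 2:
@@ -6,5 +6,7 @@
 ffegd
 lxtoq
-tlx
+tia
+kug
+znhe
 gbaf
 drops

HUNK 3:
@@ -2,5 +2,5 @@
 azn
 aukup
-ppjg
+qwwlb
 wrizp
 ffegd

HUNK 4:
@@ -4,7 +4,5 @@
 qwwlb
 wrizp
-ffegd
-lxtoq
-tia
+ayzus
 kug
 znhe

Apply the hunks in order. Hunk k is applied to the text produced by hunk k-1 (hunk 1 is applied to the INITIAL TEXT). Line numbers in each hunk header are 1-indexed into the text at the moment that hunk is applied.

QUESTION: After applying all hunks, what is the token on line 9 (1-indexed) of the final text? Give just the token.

Hunk 1: at line 6 remove [hlt,ivitc,hxgs] add [tlx] -> 10 lines: zpylb azn aukup ppjg wrizp ffegd lxtoq tlx gbaf drops
Hunk 2: at line 6 remove [tlx] add [tia,kug,znhe] -> 12 lines: zpylb azn aukup ppjg wrizp ffegd lxtoq tia kug znhe gbaf drops
Hunk 3: at line 2 remove [ppjg] add [qwwlb] -> 12 lines: zpylb azn aukup qwwlb wrizp ffegd lxtoq tia kug znhe gbaf drops
Hunk 4: at line 4 remove [ffegd,lxtoq,tia] add [ayzus] -> 10 lines: zpylb azn aukup qwwlb wrizp ayzus kug znhe gbaf drops
Final line 9: gbaf

Answer: gbaf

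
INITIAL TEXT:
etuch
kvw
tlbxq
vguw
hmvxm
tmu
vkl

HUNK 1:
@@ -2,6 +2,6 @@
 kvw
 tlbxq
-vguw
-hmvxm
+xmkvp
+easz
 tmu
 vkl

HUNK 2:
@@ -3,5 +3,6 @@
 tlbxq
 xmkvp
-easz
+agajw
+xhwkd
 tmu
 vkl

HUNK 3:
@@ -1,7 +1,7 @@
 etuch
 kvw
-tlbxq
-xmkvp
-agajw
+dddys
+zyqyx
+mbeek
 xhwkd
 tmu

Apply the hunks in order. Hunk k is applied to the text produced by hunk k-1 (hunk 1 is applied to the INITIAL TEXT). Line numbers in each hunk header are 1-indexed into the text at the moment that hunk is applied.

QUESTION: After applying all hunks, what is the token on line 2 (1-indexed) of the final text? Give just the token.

Hunk 1: at line 2 remove [vguw,hmvxm] add [xmkvp,easz] -> 7 lines: etuch kvw tlbxq xmkvp easz tmu vkl
Hunk 2: at line 3 remove [easz] add [agajw,xhwkd] -> 8 lines: etuch kvw tlbxq xmkvp agajw xhwkd tmu vkl
Hunk 3: at line 1 remove [tlbxq,xmkvp,agajw] add [dddys,zyqyx,mbeek] -> 8 lines: etuch kvw dddys zyqyx mbeek xhwkd tmu vkl
Final line 2: kvw

Answer: kvw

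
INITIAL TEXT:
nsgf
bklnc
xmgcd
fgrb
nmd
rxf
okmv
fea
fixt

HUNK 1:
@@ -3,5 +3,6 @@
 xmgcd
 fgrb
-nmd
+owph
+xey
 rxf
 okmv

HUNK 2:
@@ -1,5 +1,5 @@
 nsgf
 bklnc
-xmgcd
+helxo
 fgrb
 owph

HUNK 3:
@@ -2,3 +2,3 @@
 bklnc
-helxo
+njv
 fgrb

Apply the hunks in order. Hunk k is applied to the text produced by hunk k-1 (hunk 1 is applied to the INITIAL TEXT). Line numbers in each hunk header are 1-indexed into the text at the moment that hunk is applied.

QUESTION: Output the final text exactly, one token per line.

Answer: nsgf
bklnc
njv
fgrb
owph
xey
rxf
okmv
fea
fixt

Derivation:
Hunk 1: at line 3 remove [nmd] add [owph,xey] -> 10 lines: nsgf bklnc xmgcd fgrb owph xey rxf okmv fea fixt
Hunk 2: at line 1 remove [xmgcd] add [helxo] -> 10 lines: nsgf bklnc helxo fgrb owph xey rxf okmv fea fixt
Hunk 3: at line 2 remove [helxo] add [njv] -> 10 lines: nsgf bklnc njv fgrb owph xey rxf okmv fea fixt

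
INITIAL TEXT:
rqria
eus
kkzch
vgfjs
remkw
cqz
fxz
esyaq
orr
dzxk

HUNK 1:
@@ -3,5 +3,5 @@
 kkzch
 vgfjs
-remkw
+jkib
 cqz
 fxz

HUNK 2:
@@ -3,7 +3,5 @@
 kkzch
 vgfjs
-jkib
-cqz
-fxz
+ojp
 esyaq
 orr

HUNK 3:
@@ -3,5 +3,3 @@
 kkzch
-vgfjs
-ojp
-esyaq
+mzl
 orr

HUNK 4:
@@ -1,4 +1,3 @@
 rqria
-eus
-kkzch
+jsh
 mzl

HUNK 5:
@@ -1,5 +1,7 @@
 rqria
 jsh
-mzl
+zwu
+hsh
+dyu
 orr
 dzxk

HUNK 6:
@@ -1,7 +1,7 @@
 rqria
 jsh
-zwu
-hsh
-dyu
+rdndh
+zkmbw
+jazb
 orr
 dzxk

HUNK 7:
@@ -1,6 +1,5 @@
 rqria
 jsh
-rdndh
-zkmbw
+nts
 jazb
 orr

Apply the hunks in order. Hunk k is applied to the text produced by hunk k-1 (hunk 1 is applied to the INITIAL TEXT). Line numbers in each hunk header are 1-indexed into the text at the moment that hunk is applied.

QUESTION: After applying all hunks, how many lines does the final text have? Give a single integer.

Answer: 6

Derivation:
Hunk 1: at line 3 remove [remkw] add [jkib] -> 10 lines: rqria eus kkzch vgfjs jkib cqz fxz esyaq orr dzxk
Hunk 2: at line 3 remove [jkib,cqz,fxz] add [ojp] -> 8 lines: rqria eus kkzch vgfjs ojp esyaq orr dzxk
Hunk 3: at line 3 remove [vgfjs,ojp,esyaq] add [mzl] -> 6 lines: rqria eus kkzch mzl orr dzxk
Hunk 4: at line 1 remove [eus,kkzch] add [jsh] -> 5 lines: rqria jsh mzl orr dzxk
Hunk 5: at line 1 remove [mzl] add [zwu,hsh,dyu] -> 7 lines: rqria jsh zwu hsh dyu orr dzxk
Hunk 6: at line 1 remove [zwu,hsh,dyu] add [rdndh,zkmbw,jazb] -> 7 lines: rqria jsh rdndh zkmbw jazb orr dzxk
Hunk 7: at line 1 remove [rdndh,zkmbw] add [nts] -> 6 lines: rqria jsh nts jazb orr dzxk
Final line count: 6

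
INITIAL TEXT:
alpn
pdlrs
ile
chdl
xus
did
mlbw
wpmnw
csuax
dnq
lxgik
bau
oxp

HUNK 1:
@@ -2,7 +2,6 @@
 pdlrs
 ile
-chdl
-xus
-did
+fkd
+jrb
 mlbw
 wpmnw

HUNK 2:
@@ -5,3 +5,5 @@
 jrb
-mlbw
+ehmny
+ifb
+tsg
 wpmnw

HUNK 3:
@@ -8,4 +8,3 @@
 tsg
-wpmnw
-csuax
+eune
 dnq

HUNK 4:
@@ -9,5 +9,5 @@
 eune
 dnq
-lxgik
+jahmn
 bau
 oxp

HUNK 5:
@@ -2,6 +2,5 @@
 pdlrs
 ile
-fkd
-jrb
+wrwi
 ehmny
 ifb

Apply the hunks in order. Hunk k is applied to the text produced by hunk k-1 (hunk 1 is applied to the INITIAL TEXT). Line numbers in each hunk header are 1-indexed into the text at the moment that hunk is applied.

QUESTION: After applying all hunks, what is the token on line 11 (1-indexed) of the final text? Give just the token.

Hunk 1: at line 2 remove [chdl,xus,did] add [fkd,jrb] -> 12 lines: alpn pdlrs ile fkd jrb mlbw wpmnw csuax dnq lxgik bau oxp
Hunk 2: at line 5 remove [mlbw] add [ehmny,ifb,tsg] -> 14 lines: alpn pdlrs ile fkd jrb ehmny ifb tsg wpmnw csuax dnq lxgik bau oxp
Hunk 3: at line 8 remove [wpmnw,csuax] add [eune] -> 13 lines: alpn pdlrs ile fkd jrb ehmny ifb tsg eune dnq lxgik bau oxp
Hunk 4: at line 9 remove [lxgik] add [jahmn] -> 13 lines: alpn pdlrs ile fkd jrb ehmny ifb tsg eune dnq jahmn bau oxp
Hunk 5: at line 2 remove [fkd,jrb] add [wrwi] -> 12 lines: alpn pdlrs ile wrwi ehmny ifb tsg eune dnq jahmn bau oxp
Final line 11: bau

Answer: bau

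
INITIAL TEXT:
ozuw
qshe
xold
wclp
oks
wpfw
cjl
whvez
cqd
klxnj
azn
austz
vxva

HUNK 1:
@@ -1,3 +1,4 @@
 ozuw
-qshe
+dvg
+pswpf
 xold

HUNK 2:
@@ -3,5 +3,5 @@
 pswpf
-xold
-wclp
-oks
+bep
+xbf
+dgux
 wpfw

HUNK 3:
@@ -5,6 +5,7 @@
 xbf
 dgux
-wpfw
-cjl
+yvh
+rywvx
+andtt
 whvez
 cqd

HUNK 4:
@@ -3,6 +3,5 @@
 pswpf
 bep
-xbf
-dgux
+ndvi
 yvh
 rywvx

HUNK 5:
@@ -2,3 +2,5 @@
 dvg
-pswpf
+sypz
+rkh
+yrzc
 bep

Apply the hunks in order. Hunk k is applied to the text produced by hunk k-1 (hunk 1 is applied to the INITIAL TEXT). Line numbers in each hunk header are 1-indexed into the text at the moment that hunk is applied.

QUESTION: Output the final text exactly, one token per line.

Hunk 1: at line 1 remove [qshe] add [dvg,pswpf] -> 14 lines: ozuw dvg pswpf xold wclp oks wpfw cjl whvez cqd klxnj azn austz vxva
Hunk 2: at line 3 remove [xold,wclp,oks] add [bep,xbf,dgux] -> 14 lines: ozuw dvg pswpf bep xbf dgux wpfw cjl whvez cqd klxnj azn austz vxva
Hunk 3: at line 5 remove [wpfw,cjl] add [yvh,rywvx,andtt] -> 15 lines: ozuw dvg pswpf bep xbf dgux yvh rywvx andtt whvez cqd klxnj azn austz vxva
Hunk 4: at line 3 remove [xbf,dgux] add [ndvi] -> 14 lines: ozuw dvg pswpf bep ndvi yvh rywvx andtt whvez cqd klxnj azn austz vxva
Hunk 5: at line 2 remove [pswpf] add [sypz,rkh,yrzc] -> 16 lines: ozuw dvg sypz rkh yrzc bep ndvi yvh rywvx andtt whvez cqd klxnj azn austz vxva

Answer: ozuw
dvg
sypz
rkh
yrzc
bep
ndvi
yvh
rywvx
andtt
whvez
cqd
klxnj
azn
austz
vxva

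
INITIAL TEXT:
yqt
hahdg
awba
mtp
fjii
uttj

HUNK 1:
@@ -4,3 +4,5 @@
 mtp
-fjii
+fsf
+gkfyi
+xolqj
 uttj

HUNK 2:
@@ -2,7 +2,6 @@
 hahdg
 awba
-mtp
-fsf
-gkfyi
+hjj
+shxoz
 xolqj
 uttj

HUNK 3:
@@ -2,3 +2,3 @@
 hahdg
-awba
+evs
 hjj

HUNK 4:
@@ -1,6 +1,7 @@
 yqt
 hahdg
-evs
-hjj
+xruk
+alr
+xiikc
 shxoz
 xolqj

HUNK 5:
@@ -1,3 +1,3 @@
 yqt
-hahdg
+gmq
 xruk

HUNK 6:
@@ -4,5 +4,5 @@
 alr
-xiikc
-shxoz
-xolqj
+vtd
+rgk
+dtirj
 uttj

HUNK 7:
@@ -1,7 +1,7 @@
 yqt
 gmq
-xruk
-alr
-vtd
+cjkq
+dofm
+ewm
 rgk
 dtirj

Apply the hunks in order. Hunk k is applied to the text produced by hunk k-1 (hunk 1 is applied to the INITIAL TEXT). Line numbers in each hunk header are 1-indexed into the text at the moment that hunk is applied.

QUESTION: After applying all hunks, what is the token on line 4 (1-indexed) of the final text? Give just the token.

Answer: dofm

Derivation:
Hunk 1: at line 4 remove [fjii] add [fsf,gkfyi,xolqj] -> 8 lines: yqt hahdg awba mtp fsf gkfyi xolqj uttj
Hunk 2: at line 2 remove [mtp,fsf,gkfyi] add [hjj,shxoz] -> 7 lines: yqt hahdg awba hjj shxoz xolqj uttj
Hunk 3: at line 2 remove [awba] add [evs] -> 7 lines: yqt hahdg evs hjj shxoz xolqj uttj
Hunk 4: at line 1 remove [evs,hjj] add [xruk,alr,xiikc] -> 8 lines: yqt hahdg xruk alr xiikc shxoz xolqj uttj
Hunk 5: at line 1 remove [hahdg] add [gmq] -> 8 lines: yqt gmq xruk alr xiikc shxoz xolqj uttj
Hunk 6: at line 4 remove [xiikc,shxoz,xolqj] add [vtd,rgk,dtirj] -> 8 lines: yqt gmq xruk alr vtd rgk dtirj uttj
Hunk 7: at line 1 remove [xruk,alr,vtd] add [cjkq,dofm,ewm] -> 8 lines: yqt gmq cjkq dofm ewm rgk dtirj uttj
Final line 4: dofm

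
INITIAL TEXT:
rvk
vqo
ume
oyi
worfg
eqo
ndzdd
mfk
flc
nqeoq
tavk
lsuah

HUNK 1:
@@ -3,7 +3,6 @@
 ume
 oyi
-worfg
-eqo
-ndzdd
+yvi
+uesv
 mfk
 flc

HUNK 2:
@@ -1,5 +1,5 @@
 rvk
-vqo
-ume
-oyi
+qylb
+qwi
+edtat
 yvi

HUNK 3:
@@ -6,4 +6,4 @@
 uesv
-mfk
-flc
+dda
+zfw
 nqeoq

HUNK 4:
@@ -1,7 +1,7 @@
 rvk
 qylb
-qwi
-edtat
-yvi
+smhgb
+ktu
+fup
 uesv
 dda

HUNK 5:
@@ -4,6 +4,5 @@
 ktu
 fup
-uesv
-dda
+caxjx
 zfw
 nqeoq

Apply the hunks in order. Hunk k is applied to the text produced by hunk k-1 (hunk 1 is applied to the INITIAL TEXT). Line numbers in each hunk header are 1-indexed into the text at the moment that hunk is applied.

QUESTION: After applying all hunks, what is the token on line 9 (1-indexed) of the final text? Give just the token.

Answer: tavk

Derivation:
Hunk 1: at line 3 remove [worfg,eqo,ndzdd] add [yvi,uesv] -> 11 lines: rvk vqo ume oyi yvi uesv mfk flc nqeoq tavk lsuah
Hunk 2: at line 1 remove [vqo,ume,oyi] add [qylb,qwi,edtat] -> 11 lines: rvk qylb qwi edtat yvi uesv mfk flc nqeoq tavk lsuah
Hunk 3: at line 6 remove [mfk,flc] add [dda,zfw] -> 11 lines: rvk qylb qwi edtat yvi uesv dda zfw nqeoq tavk lsuah
Hunk 4: at line 1 remove [qwi,edtat,yvi] add [smhgb,ktu,fup] -> 11 lines: rvk qylb smhgb ktu fup uesv dda zfw nqeoq tavk lsuah
Hunk 5: at line 4 remove [uesv,dda] add [caxjx] -> 10 lines: rvk qylb smhgb ktu fup caxjx zfw nqeoq tavk lsuah
Final line 9: tavk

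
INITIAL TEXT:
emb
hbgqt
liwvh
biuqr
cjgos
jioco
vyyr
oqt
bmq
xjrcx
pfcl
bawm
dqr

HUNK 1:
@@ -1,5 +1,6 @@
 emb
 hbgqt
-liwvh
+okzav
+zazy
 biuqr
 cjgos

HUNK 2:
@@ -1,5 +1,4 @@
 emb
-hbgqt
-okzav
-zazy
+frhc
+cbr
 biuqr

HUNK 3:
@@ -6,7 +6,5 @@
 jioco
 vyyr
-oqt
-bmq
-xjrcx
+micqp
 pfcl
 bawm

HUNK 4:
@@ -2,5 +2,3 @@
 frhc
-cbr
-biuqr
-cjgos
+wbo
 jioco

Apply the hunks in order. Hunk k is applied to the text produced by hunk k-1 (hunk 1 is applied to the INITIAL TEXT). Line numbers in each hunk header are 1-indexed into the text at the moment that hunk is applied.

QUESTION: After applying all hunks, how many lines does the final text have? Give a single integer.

Answer: 9

Derivation:
Hunk 1: at line 1 remove [liwvh] add [okzav,zazy] -> 14 lines: emb hbgqt okzav zazy biuqr cjgos jioco vyyr oqt bmq xjrcx pfcl bawm dqr
Hunk 2: at line 1 remove [hbgqt,okzav,zazy] add [frhc,cbr] -> 13 lines: emb frhc cbr biuqr cjgos jioco vyyr oqt bmq xjrcx pfcl bawm dqr
Hunk 3: at line 6 remove [oqt,bmq,xjrcx] add [micqp] -> 11 lines: emb frhc cbr biuqr cjgos jioco vyyr micqp pfcl bawm dqr
Hunk 4: at line 2 remove [cbr,biuqr,cjgos] add [wbo] -> 9 lines: emb frhc wbo jioco vyyr micqp pfcl bawm dqr
Final line count: 9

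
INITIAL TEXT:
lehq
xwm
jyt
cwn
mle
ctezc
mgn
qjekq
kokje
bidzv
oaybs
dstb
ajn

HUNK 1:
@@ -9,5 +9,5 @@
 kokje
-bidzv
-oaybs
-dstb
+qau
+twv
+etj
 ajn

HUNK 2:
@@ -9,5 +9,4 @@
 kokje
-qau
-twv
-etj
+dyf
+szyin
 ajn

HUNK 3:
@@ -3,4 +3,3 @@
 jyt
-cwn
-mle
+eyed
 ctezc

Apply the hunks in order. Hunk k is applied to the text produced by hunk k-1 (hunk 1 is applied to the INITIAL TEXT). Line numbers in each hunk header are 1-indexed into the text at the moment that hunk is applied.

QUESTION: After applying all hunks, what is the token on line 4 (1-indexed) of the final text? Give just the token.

Hunk 1: at line 9 remove [bidzv,oaybs,dstb] add [qau,twv,etj] -> 13 lines: lehq xwm jyt cwn mle ctezc mgn qjekq kokje qau twv etj ajn
Hunk 2: at line 9 remove [qau,twv,etj] add [dyf,szyin] -> 12 lines: lehq xwm jyt cwn mle ctezc mgn qjekq kokje dyf szyin ajn
Hunk 3: at line 3 remove [cwn,mle] add [eyed] -> 11 lines: lehq xwm jyt eyed ctezc mgn qjekq kokje dyf szyin ajn
Final line 4: eyed

Answer: eyed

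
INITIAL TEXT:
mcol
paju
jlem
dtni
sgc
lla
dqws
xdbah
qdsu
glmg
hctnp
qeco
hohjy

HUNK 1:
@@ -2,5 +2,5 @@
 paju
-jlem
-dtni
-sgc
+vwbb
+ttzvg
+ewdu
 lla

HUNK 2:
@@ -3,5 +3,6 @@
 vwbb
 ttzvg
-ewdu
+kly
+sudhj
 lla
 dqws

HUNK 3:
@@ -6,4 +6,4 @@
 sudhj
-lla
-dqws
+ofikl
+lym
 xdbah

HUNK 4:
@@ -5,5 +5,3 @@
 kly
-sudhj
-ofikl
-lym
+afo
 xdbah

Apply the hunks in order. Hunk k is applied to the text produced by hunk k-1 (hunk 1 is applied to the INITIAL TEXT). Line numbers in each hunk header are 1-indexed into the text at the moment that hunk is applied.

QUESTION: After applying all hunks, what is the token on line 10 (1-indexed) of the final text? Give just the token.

Answer: hctnp

Derivation:
Hunk 1: at line 2 remove [jlem,dtni,sgc] add [vwbb,ttzvg,ewdu] -> 13 lines: mcol paju vwbb ttzvg ewdu lla dqws xdbah qdsu glmg hctnp qeco hohjy
Hunk 2: at line 3 remove [ewdu] add [kly,sudhj] -> 14 lines: mcol paju vwbb ttzvg kly sudhj lla dqws xdbah qdsu glmg hctnp qeco hohjy
Hunk 3: at line 6 remove [lla,dqws] add [ofikl,lym] -> 14 lines: mcol paju vwbb ttzvg kly sudhj ofikl lym xdbah qdsu glmg hctnp qeco hohjy
Hunk 4: at line 5 remove [sudhj,ofikl,lym] add [afo] -> 12 lines: mcol paju vwbb ttzvg kly afo xdbah qdsu glmg hctnp qeco hohjy
Final line 10: hctnp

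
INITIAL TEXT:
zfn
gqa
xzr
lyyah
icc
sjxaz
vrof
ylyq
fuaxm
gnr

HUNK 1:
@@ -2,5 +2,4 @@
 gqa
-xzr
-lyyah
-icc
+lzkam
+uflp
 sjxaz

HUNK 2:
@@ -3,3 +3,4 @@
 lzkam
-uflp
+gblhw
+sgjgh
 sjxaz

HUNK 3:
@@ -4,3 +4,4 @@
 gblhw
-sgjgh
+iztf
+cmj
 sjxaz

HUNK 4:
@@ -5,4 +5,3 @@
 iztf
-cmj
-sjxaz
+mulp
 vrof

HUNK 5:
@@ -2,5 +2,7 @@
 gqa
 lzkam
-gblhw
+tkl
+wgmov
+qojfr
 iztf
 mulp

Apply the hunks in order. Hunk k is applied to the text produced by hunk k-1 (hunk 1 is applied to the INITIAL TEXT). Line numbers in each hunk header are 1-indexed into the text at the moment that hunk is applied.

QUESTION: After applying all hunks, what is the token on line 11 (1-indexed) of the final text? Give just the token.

Hunk 1: at line 2 remove [xzr,lyyah,icc] add [lzkam,uflp] -> 9 lines: zfn gqa lzkam uflp sjxaz vrof ylyq fuaxm gnr
Hunk 2: at line 3 remove [uflp] add [gblhw,sgjgh] -> 10 lines: zfn gqa lzkam gblhw sgjgh sjxaz vrof ylyq fuaxm gnr
Hunk 3: at line 4 remove [sgjgh] add [iztf,cmj] -> 11 lines: zfn gqa lzkam gblhw iztf cmj sjxaz vrof ylyq fuaxm gnr
Hunk 4: at line 5 remove [cmj,sjxaz] add [mulp] -> 10 lines: zfn gqa lzkam gblhw iztf mulp vrof ylyq fuaxm gnr
Hunk 5: at line 2 remove [gblhw] add [tkl,wgmov,qojfr] -> 12 lines: zfn gqa lzkam tkl wgmov qojfr iztf mulp vrof ylyq fuaxm gnr
Final line 11: fuaxm

Answer: fuaxm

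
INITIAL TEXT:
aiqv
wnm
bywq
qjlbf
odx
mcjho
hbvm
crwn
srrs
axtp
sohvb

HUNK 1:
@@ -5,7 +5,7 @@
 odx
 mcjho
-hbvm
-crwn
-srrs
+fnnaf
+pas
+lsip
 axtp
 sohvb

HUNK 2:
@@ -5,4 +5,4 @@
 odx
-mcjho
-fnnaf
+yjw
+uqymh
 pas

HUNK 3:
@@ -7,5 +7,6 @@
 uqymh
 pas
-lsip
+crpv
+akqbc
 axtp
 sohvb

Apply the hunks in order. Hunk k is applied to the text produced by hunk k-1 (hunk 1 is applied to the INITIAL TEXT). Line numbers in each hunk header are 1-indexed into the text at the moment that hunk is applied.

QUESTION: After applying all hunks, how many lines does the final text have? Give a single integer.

Answer: 12

Derivation:
Hunk 1: at line 5 remove [hbvm,crwn,srrs] add [fnnaf,pas,lsip] -> 11 lines: aiqv wnm bywq qjlbf odx mcjho fnnaf pas lsip axtp sohvb
Hunk 2: at line 5 remove [mcjho,fnnaf] add [yjw,uqymh] -> 11 lines: aiqv wnm bywq qjlbf odx yjw uqymh pas lsip axtp sohvb
Hunk 3: at line 7 remove [lsip] add [crpv,akqbc] -> 12 lines: aiqv wnm bywq qjlbf odx yjw uqymh pas crpv akqbc axtp sohvb
Final line count: 12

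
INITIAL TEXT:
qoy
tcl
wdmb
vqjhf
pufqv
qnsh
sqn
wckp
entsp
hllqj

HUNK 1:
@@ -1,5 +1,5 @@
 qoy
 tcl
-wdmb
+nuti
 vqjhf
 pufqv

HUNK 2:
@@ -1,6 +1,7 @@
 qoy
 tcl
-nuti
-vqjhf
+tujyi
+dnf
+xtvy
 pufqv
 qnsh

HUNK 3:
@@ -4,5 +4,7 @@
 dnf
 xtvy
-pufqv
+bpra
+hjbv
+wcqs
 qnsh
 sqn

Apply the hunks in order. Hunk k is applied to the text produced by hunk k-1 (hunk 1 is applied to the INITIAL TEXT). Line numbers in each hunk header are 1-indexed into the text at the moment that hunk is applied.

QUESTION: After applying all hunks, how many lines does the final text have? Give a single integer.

Hunk 1: at line 1 remove [wdmb] add [nuti] -> 10 lines: qoy tcl nuti vqjhf pufqv qnsh sqn wckp entsp hllqj
Hunk 2: at line 1 remove [nuti,vqjhf] add [tujyi,dnf,xtvy] -> 11 lines: qoy tcl tujyi dnf xtvy pufqv qnsh sqn wckp entsp hllqj
Hunk 3: at line 4 remove [pufqv] add [bpra,hjbv,wcqs] -> 13 lines: qoy tcl tujyi dnf xtvy bpra hjbv wcqs qnsh sqn wckp entsp hllqj
Final line count: 13

Answer: 13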